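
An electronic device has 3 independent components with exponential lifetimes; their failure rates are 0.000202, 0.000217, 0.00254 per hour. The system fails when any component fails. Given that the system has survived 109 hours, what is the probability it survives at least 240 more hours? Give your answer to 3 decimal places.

0.492

Time to first failure ~ Exp(Σλ) with Σλ = 0.002959.
By memorylessness, P(T > 109+240 | T > 109) = P(T > 240) = e^(−0.002959·240) ≈ 0.492.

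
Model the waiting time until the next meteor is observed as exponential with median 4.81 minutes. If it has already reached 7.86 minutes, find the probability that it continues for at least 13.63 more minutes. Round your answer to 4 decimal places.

For an exponential, median = ln(2)/λ, so λ = ln 2 / 4.81 = 0.144105 per minute.
P(X > s+t | X > s) = e^(−λ(s+t))/e^(−λs) = e^(−λt), independent of s = 7.86.
P(X > 13.63) = e^(−1.9642) ≈ 0.1403.

0.1403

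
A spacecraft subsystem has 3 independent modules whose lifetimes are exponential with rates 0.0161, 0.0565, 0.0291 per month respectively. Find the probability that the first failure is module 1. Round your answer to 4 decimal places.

The time to first failure is exponential with rate Σλ = 0.0161 + 0.0565 + 0.0291 = 0.1017.
P(module 1 first) = λ_1/Σλ = 0.0161/0.1017 ≈ 0.1583.

0.1583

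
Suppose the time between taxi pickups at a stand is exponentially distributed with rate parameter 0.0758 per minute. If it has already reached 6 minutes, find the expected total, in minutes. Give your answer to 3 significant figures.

By memorylessness, E[X | X > 6] = 6 + 1/λ = 6 + 13.1926 = 19.1926 minutes.

19.2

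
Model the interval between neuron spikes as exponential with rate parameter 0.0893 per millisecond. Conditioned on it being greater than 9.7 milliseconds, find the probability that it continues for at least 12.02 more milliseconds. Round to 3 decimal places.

By the memoryless property, P(X > 9.7+12.02 | X > 9.7) = P(X > 12.02).
P(X > 12.02) = e^(−1.0734) ≈ 0.342.

0.342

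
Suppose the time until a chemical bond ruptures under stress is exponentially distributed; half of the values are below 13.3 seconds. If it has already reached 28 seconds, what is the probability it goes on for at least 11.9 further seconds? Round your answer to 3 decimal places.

For an exponential, median = ln(2)/λ, so λ = ln 2 / 13.3 = 0.0521163 per second.
The exponential is memoryless, so the remaining time is again Exp(λ): the condition X > 28 is irrelevant.
P(X > 11.9) = e^(−0.62018) ≈ 0.538.

0.538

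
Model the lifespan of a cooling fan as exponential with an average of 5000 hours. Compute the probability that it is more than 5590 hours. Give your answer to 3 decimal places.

0.327

The rate is λ = 1/5000 = 0.0002 per hour.
P(X > 5590) = e^(−λ·5590) = e^(−1.118) ≈ 0.327.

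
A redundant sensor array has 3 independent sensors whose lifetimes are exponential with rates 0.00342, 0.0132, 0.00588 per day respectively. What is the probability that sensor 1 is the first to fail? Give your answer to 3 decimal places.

0.152

The time to first failure is exponential with rate Σλ = 0.00342 + 0.0132 + 0.00588 = 0.0225.
P(sensor 1 first) = λ_1/Σλ = 0.00342/0.0225 ≈ 0.152.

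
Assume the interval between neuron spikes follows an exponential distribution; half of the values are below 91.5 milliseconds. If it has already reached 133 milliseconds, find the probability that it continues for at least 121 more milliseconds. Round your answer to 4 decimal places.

For an exponential, median = ln(2)/λ, so λ = ln 2 / 91.5 = 0.00757538 per millisecond.
The exponential is memoryless, so the remaining time is again Exp(λ): the condition X > 133 is irrelevant.
P(X > 121) = e^(−0.91662) ≈ 0.3999.

0.3999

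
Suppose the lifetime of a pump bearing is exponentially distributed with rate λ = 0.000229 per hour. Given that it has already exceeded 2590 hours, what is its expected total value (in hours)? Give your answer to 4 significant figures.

By memorylessness, E[X | X > 2590] = 2590 + 1/λ = 2590 + 4366.81 = 6956.81 hours.

6957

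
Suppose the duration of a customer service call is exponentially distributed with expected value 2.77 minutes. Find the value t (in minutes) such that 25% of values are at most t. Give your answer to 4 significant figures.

The rate is λ = 1/2.77 = 0.361011 per minute.
Set 1 − e^(−λt) = 0.25, so t = −ln(0.75)/λ = 0.28768/0.361011 ≈ 0.796879 minutes.

0.7969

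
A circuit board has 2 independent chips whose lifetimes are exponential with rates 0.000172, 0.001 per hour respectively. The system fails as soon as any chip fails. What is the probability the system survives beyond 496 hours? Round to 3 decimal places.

0.559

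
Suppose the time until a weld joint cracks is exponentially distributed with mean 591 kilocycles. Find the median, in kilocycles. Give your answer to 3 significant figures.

The rate is λ = 1/591 = 0.00169205 per kilocycle.
Set 1 − e^(−λt) = 0.5, so t = −ln(0.5)/λ = 0.69315/0.00169205 ≈ 409.65 kilocycles.

410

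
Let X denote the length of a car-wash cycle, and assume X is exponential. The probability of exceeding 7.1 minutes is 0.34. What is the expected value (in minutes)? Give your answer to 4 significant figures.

e^(−λ·7.1) = 0.34 ⇒ λ = −ln(0.34)/7.1 = 0.151945.
Mean = 1/λ = 6.58133 minutes.

6.581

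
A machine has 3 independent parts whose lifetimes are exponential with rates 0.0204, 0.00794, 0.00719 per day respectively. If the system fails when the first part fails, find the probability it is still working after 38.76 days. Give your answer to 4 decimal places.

0.2523

The time to first failure is exponential with rate Σλ = 0.0204 + 0.00794 + 0.00719 = 0.03553.
P(min > 38.76) = e^(−0.03553·38.76) = e^(−1.3771) ≈ 0.2523.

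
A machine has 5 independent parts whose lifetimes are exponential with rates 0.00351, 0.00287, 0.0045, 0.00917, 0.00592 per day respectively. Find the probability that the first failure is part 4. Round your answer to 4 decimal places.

0.3531

The time to first failure is exponential with rate Σλ = 0.00351 + 0.00287 + 0.0045 + 0.00917 + 0.00592 = 0.02597.
P(part 4 first) = λ_4/Σλ = 0.00917/0.02597 ≈ 0.3531.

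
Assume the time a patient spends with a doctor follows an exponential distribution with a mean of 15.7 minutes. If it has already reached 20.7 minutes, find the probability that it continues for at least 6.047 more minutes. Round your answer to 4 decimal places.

0.6803

The rate is λ = 1/15.7 = 0.0636943 per minute.
P(X > s+t | X > s) = e^(−λ(s+t))/e^(−λs) = e^(−λt), independent of s = 20.7.
P(X > 6.047) = e^(−0.38516) ≈ 0.6803.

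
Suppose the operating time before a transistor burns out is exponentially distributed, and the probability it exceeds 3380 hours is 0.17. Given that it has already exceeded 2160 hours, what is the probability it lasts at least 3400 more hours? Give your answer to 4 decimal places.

0.1682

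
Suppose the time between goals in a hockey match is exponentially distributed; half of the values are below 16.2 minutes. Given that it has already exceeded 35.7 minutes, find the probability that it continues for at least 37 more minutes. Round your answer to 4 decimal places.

For an exponential, median = ln(2)/λ, so λ = ln 2 / 16.2 = 0.0427869 per minute.
P(X > s+t | X > s) = e^(−λ(s+t))/e^(−λs) = e^(−λt), independent of s = 35.7.
P(X > 37) = e^(−1.5831) ≈ 0.2053.

0.2053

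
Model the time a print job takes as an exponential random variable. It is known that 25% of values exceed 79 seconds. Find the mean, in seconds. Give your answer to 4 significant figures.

e^(−λ·79) = 0.25 ⇒ λ = −ln(0.25)/79 = 0.017548.
Mean = 1/λ = 56.9865 seconds.

56.99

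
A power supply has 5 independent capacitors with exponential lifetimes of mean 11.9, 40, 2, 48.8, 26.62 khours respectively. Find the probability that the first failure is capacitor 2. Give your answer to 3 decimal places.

Rates: λ_i = 1/mean_i → 0.0840336, 0.025, 0.5, 0.0204918, 0.0375657; Σλ = 0.667091.
P(capacitor 2 first) = λ_2/Σλ = 0.025/0.667091 ≈ 0.037.

0.037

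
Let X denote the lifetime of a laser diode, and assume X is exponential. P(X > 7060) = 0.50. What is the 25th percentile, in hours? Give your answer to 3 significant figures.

2930

e^(−λ·7060) = 0.50 ⇒ λ = −ln(0.50)/7060 = 0.0000981795.
25th percentile: 1 − e^(−λt) = 0.25, t = −ln(0.75)/λ = 2930.16 hours.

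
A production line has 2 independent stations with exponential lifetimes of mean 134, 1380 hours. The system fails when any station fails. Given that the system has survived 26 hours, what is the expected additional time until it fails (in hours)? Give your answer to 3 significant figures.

122

First-failure rate Σλ = 1/134 + 1/1380 = 0.00818732.
By memorylessness the expected residual is 1/Σλ = 122.14 hours, regardless of the 26 already elapsed.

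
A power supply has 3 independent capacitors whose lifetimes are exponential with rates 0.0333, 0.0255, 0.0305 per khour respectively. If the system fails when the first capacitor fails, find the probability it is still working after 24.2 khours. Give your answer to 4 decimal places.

0.1152

The time to first failure is exponential with rate Σλ = 0.0333 + 0.0255 + 0.0305 = 0.0893.
P(min > 24.2) = e^(−0.0893·24.2) = e^(−2.1611) ≈ 0.1152.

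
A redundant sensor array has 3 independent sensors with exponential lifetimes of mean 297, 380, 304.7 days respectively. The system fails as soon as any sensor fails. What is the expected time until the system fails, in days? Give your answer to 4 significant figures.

The first failure time is exponential with rate Σλ_i = 1/297 + 1/380 + 1/304.7 = 0.0092805 per day.
E[min] = 1/Σλ = 1/0.0092805 = 107.753 days.

107.8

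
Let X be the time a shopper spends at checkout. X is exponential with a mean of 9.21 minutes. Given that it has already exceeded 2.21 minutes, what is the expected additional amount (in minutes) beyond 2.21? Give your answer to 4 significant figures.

9.210

The rate is λ = 1/9.21 = 0.108578 per minute.
By memorylessness, the remaining amount past any threshold is again Exp(λ) with mean 1/λ = 9.21 minutes.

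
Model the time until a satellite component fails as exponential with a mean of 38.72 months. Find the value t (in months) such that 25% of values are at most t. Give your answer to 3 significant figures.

The rate is λ = 1/38.72 = 0.0258264 per month.
Set 1 − e^(−λt) = 0.25, so t = −ln(0.75)/λ = 0.28768/0.0258264 ≈ 11.139 months.

11.1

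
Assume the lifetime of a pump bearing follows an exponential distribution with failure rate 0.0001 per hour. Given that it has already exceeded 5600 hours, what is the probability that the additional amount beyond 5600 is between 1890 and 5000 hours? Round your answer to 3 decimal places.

Memoryless: the residual past 5600 is again Exp(λ).
P(1890 < residual < 5000) = e^(−λ·1890) − e^(−λ·5000) = 0.82779 − 0.60653 ≈ 0.221.

0.221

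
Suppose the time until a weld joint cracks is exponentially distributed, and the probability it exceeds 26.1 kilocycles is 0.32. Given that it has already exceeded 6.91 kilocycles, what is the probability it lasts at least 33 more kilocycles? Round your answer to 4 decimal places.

From e^(−λ·26.1) = 0.32, λ = −ln(0.32)/26.1 = 0.0436565.
Memoryless: P(X > 6.91+33 | X > 6.91) = P(X > 33) = e^(−0.0436565·33) ≈ 0.2368.

0.2368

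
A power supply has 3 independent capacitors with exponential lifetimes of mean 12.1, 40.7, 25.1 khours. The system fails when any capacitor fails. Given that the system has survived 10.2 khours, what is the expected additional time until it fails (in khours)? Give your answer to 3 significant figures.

6.80

First-failure rate Σλ = 1/12.1 + 1/40.7 + 1/25.1 = 0.147055.
By memorylessness the expected residual is 1/Σλ = 6.80016 khours, regardless of the 10.2 already elapsed.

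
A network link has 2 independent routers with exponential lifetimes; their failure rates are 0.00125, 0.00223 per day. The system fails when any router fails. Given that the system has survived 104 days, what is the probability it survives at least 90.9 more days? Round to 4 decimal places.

0.7288

Time to first failure ~ Exp(Σλ) with Σλ = 0.00348.
By memorylessness, P(T > 104+90.9 | T > 104) = P(T > 90.9) = e^(−0.00348·90.9) ≈ 0.7288.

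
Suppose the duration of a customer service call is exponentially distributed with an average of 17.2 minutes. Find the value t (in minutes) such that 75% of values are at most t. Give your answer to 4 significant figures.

23.84

The rate is λ = 1/17.2 = 0.0581395 per minute.
Set 1 − e^(−λt) = 0.75, so t = −ln(0.25)/λ = 1.3863/0.0581395 ≈ 23.8443 minutes.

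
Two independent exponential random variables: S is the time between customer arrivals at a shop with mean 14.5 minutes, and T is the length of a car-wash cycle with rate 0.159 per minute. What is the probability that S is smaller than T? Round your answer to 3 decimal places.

0.303

λ_1 = 1/14.5 = 0.0689655, λ_2 = 0.159.
For independent exponentials, P(S < T) = λ_1/(λ_1+λ_2) = 0.0689655/0.227966 ≈ 0.303.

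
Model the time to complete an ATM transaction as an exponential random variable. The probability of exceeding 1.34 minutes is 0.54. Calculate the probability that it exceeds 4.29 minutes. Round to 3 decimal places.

e^(−λ·1.34) = 0.54 ⇒ λ = −ln(0.54)/1.34 = 0.45984.
P(X > 4.29) = e^(−0.45984·4.29) = e^(−1.9727) ≈ 0.139.

0.139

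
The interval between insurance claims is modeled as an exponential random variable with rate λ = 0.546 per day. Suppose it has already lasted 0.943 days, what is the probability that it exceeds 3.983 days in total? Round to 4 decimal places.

P(X > s+t | X > s) = e^(−λ(s+t))/e^(−λs) = e^(−λt), independent of s = 0.943.
P(X > 3.04) = e^(−1.6598) ≈ 0.1902.

0.1902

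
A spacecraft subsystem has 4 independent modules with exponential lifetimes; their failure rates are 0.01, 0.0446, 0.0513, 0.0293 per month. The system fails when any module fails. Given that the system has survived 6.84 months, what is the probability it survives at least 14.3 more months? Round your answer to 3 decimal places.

Time to first failure ~ Exp(Σλ) with Σλ = 0.1352.
By memorylessness, P(T > 6.84+14.3 | T > 6.84) = P(T > 14.3) = e^(−0.1352·14.3) ≈ 0.145.

0.145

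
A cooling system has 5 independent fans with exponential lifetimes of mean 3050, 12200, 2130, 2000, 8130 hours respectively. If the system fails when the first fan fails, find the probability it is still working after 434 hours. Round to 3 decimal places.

The first failure time is exponential with rate Σλ_i = 1/3050 + 1/12200 + 1/2130 + 1/2000 + 1/8130 = 0.00150232 per hour.
P(min > 434) = e^(−0.00150232·434) = e^(−0.65201) ≈ 0.521.

0.521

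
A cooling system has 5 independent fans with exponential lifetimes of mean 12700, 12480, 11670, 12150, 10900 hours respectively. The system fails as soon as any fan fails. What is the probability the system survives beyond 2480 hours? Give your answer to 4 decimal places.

0.3541

The first failure time is exponential with rate Σλ_i = 1/12700 + 1/12480 + 1/11670 + 1/12150 + 1/10900 = 0.000418606 per hour.
P(min > 2480) = e^(−0.000418606·2480) = e^(−1.0381) ≈ 0.3541.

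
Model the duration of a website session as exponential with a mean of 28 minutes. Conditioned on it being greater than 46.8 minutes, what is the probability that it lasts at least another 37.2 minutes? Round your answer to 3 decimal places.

The rate is λ = 1/28 = 0.0357143 per minute.
By the memoryless property, P(X > 46.8+37.2 | X > 46.8) = P(X > 37.2).
P(X > 37.2) = e^(−1.3286) ≈ 0.265.

0.265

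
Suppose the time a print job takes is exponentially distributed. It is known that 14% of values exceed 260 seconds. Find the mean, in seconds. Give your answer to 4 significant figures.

132.2

e^(−λ·260) = 0.14 ⇒ λ = −ln(0.14)/260 = 0.00756197.
Mean = 1/λ = 132.241 seconds.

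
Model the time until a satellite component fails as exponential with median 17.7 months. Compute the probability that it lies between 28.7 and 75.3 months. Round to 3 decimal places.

For an exponential, median = ln(2)/λ, so λ = ln 2 / 17.7 = 0.0391609 per month.
P(28.7 < X < 75.3) = e^(−λ·28.7) − e^(−λ·75.3) = 0.32500 − 0.05240 ≈ 0.273.

0.273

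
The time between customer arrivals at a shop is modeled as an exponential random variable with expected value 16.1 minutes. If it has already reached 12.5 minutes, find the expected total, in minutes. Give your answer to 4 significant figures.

The rate is λ = 1/16.1 = 0.0621118 per minute.
By memorylessness, E[X | X > 12.5] = 12.5 + 1/λ = 12.5 + 16.1 = 28.6 minutes.

28.60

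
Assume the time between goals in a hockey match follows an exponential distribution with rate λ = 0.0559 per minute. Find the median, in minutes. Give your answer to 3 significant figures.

12.4

Set 1 − e^(−λt) = 0.5, so t = −ln(0.5)/λ = 0.69315/0.0559 ≈ 12.3998 minutes.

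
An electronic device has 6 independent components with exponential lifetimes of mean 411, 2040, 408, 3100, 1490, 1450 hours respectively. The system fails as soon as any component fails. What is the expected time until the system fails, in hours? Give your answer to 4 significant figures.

141.7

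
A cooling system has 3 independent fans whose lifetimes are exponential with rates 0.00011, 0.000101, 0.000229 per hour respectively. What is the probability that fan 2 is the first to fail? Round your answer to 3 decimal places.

0.230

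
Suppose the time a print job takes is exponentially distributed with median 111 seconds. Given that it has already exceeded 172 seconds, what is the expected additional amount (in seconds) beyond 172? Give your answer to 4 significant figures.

For an exponential, median = ln(2)/λ, so λ = ln 2 / 111 = 0.00624457 per second.
By memorylessness, the remaining amount past any threshold is again Exp(λ) with mean 1/λ = 160.139 seconds.

160.1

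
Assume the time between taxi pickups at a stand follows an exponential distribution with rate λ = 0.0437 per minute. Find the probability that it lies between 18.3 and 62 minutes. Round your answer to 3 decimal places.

P(18.3 < X < 62) = e^(−λ·18.3) − e^(−λ·62) = 0.44946 − 0.06658 ≈ 0.383.

0.383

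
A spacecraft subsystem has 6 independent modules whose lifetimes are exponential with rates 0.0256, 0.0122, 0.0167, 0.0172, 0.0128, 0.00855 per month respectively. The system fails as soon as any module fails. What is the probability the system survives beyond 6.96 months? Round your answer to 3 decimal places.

0.523

The time to first failure is exponential with rate Σλ = 0.0256 + 0.0122 + 0.0167 + 0.0172 + 0.0128 + 0.00855 = 0.09305.
P(min > 6.96) = e^(−0.09305·6.96) = e^(−0.64763) ≈ 0.523.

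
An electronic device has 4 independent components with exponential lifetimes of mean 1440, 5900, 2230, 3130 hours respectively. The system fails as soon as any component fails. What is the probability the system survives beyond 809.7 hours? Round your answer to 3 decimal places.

0.267

The first failure time is exponential with rate Σλ_i = 1/1440 + 1/5900 + 1/2230 + 1/3130 = 0.00163186 per hour.
P(min > 809.7) = e^(−0.00163186·809.7) = e^(−1.3213) ≈ 0.267.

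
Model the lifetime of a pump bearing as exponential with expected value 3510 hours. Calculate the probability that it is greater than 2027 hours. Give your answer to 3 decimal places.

The rate is λ = 1/3510 = 0.0002849 per hour.
P(X > 2027) = e^(−λ·2027) = e^(−0.57749) ≈ 0.561.

0.561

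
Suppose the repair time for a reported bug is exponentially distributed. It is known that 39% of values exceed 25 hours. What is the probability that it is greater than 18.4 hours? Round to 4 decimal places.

e^(−λ·25) = 0.39 ⇒ λ = −ln(0.39)/25 = 0.0376643.
P(X > 18.4) = e^(−0.0376643·18.4) = e^(−0.69302) ≈ 0.5001.

0.5001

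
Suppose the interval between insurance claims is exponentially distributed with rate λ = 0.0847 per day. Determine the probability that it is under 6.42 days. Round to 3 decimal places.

0.419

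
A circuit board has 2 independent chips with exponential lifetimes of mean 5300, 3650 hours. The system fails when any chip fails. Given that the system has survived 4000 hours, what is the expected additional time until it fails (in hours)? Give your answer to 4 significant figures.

First-failure rate Σλ = 1/5300 + 1/3650 = 0.000462652.
By memorylessness the expected residual is 1/Σλ = 2161.45 hours, regardless of the 4000 already elapsed.

2161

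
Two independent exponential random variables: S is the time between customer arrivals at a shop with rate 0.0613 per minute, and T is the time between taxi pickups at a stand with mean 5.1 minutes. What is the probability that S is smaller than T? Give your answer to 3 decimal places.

λ_1 = 0.0613, λ_2 = 1/5.1 = 0.196078.
For independent exponentials, P(S < T) = λ_1/(λ_1+λ_2) = 0.0613/0.257378 ≈ 0.238.

0.238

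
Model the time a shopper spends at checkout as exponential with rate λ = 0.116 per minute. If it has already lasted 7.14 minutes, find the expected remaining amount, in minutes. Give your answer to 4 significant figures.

8.621

By memorylessness, the remaining amount past any threshold is again Exp(λ) with mean 1/λ = 8.62069 minutes.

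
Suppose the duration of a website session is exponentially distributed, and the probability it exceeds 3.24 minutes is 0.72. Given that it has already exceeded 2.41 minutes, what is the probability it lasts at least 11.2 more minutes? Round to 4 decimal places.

From e^(−λ·3.24) = 0.72, λ = −ln(0.72)/3.24 = 0.10139.
Memoryless: P(X > 2.41+11.2 | X > 2.41) = P(X > 11.2) = e^(−0.10139·11.2) ≈ 0.3212.

0.3212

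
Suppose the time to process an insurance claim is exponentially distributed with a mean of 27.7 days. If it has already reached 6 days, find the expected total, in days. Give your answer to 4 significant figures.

33.70

The rate is λ = 1/27.7 = 0.0361011 per day.
By memorylessness, E[X | X > 6] = 6 + 1/λ = 6 + 27.7 = 33.7 days.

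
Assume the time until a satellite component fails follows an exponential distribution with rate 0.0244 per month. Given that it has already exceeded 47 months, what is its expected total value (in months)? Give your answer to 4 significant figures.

By memorylessness, E[X | X > 47] = 47 + 1/λ = 47 + 40.9836 = 87.9836 months.

87.98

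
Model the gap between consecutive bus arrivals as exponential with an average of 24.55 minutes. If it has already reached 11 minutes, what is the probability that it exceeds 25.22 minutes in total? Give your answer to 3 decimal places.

0.560

The rate is λ = 1/24.55 = 0.0407332 per minute.
By the memoryless property, P(X > 11+14.22 | X > 11) = P(X > 14.22).
P(X > 14.22) = e^(−0.57923) ≈ 0.560.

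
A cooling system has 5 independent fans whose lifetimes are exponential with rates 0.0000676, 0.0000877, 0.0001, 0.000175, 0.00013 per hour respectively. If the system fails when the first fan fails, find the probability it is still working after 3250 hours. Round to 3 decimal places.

The time to first failure is exponential with rate Σλ = 0.0000676 + 0.0000877 + 0.0001 + 0.000175 + 0.00013 = 0.0005603.
P(min > 3250) = e^(−0.0005603·3250) = e^(−1.821) ≈ 0.162.

0.162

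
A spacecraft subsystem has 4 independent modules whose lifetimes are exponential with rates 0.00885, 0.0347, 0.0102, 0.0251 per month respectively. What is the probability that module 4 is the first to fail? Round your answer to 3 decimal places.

The time to first failure is exponential with rate Σλ = 0.00885 + 0.0347 + 0.0102 + 0.0251 = 0.07885.
P(module 4 first) = λ_4/Σλ = 0.0251/0.07885 ≈ 0.318.

0.318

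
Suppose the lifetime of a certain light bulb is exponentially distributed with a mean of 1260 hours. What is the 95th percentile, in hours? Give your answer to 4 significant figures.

3775

The rate is λ = 1/1260 = 0.000793651 per hour.
Set 1 − e^(−λt) = 0.95, so t = −ln(0.05)/λ = 2.9957/0.000793651 ≈ 3774.62 hours.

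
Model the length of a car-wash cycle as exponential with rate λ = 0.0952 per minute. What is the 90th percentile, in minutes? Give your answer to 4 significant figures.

24.19

Set 1 − e^(−λt) = 0.9, so t = −ln(0.1)/λ = 2.3026/0.0952 ≈ 24.1868 minutes.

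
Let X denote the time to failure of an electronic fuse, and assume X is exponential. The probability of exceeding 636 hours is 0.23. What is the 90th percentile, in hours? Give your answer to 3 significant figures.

996

e^(−λ·636) = 0.23 ⇒ λ = −ln(0.23)/636 = 0.00231081.
90th percentile: 1 − e^(−λt) = 0.9, t = −ln(0.1)/λ = 996.44 hours.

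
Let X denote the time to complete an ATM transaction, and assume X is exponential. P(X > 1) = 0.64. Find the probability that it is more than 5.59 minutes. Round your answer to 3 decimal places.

0.083

e^(−λ·1) = 0.64 ⇒ λ = −ln(0.64)/1 = 0.446287.
P(X > 5.59) = e^(−0.446287·5.59) = e^(−2.4947) ≈ 0.083.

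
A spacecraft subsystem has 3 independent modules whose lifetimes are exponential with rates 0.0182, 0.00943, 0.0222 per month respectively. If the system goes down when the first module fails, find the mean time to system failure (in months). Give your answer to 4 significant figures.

20.07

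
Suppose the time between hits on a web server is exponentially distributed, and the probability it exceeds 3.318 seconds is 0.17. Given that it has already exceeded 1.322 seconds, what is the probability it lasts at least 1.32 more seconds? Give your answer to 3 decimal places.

From e^(−λ·3.318) = 0.17, λ = −ln(0.17)/3.318 = 0.534044.
Memoryless: P(X > 1.322+1.32 | X > 1.322) = P(X > 1.32) = e^(−0.534044·1.32) ≈ 0.494.

0.494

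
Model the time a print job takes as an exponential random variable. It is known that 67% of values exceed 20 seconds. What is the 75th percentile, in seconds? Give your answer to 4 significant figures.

e^(−λ·20) = 0.67 ⇒ λ = −ln(0.67)/20 = 0.0200239.
75th percentile: 1 − e^(−λt) = 0.75, t = −ln(0.25)/λ = 69.2321 seconds.

69.23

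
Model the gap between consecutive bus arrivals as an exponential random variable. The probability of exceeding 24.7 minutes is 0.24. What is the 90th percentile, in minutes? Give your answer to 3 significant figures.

e^(−λ·24.7) = 0.24 ⇒ λ = −ln(0.24)/24.7 = 0.057778.
90th percentile: 1 − e^(−λt) = 0.9, t = −ln(0.1)/λ = 39.8523 minutes.

39.9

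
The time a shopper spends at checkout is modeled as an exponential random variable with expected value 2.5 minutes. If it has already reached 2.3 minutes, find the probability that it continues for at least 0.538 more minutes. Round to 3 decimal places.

0.806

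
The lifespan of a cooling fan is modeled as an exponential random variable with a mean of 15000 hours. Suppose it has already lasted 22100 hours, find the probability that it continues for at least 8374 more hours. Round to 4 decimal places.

The rate is λ = 1/15000 = 0.0000666667 per hour.
P(X > s+t | X > s) = e^(−λ(s+t))/e^(−λs) = e^(−λt), independent of s = 22100.
P(X > 8374) = e^(−0.55827) ≈ 0.5722.

0.5722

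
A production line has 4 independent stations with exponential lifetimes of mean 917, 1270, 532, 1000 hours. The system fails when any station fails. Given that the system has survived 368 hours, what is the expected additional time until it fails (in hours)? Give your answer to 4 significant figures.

210.2

First-failure rate Σλ = 1/917 + 1/1270 + 1/532 + 1/1000 = 0.00475761.
By memorylessness the expected residual is 1/Σλ = 210.189 hours, regardless of the 368 already elapsed.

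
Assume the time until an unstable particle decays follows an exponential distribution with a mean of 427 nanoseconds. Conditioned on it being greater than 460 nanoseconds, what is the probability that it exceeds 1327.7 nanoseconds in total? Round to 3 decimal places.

0.131

The rate is λ = 1/427 = 0.00234192 per nanosecond.
The exponential is memoryless, so the remaining time is again Exp(λ): the condition X > 460 is irrelevant.
P(X > 867.7) = e^(−2.0321) ≈ 0.131.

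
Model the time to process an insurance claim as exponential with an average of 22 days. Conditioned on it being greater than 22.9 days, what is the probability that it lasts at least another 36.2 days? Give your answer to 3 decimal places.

The rate is λ = 1/22 = 0.0454545 per day.
By the memoryless property, P(X > 22.9+36.2 | X > 22.9) = P(X > 36.2).
P(X > 36.2) = e^(−1.6455) ≈ 0.193.

0.193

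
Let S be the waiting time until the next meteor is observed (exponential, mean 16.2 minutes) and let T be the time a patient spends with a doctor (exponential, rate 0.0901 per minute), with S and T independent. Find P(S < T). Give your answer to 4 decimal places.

λ_1 = 1/16.2 = 0.0617284, λ_2 = 0.0901.
For independent exponentials, P(S < T) = λ_1/(λ_1+λ_2) = 0.0617284/0.151828 ≈ 0.4066.

0.4066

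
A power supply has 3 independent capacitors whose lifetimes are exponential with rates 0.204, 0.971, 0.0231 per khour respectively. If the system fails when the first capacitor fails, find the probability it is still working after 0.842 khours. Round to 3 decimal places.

0.365

The time to first failure is exponential with rate Σλ = 0.204 + 0.971 + 0.0231 = 1.1981.
P(min > 0.842) = e^(−1.1981·0.842) = e^(−1.0088) ≈ 0.365.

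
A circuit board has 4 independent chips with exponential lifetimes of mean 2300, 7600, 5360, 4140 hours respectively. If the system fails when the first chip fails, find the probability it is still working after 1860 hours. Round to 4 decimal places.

The first failure time is exponential with rate Σλ_i = 1/2300 + 1/7600 + 1/5360 + 1/4140 = 0.000994475 per hour.
P(min > 1860) = e^(−0.000994475·1860) = e^(−1.8497) ≈ 0.1573.

0.1573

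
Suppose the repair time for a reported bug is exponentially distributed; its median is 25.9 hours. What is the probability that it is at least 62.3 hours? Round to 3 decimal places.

For an exponential, median = ln(2)/λ, so λ = ln 2 / 25.9 = 0.0267624 per hour.
P(X > 62.3) = e^(−λ·62.3) = e^(−1.6673) ≈ 0.189.

0.189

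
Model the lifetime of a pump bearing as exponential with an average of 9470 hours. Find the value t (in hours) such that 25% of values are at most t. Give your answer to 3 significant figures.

2720

The rate is λ = 1/9470 = 0.000105597 per hour.
Set 1 − e^(−λt) = 0.25, so t = −ln(0.75)/λ = 0.28768/0.000105597 ≈ 2724.35 hours.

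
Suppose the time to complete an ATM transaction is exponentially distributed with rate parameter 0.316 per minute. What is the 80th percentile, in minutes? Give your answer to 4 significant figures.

5.093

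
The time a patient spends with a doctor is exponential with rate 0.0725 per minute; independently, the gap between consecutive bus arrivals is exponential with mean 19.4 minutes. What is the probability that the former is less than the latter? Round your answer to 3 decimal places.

λ_1 = 0.0725, λ_2 = 1/19.4 = 0.0515464.
For independent exponentials, P(the former < the latter) = λ_1/(λ_1+λ_2) = 0.0725/0.124046 ≈ 0.584.

0.584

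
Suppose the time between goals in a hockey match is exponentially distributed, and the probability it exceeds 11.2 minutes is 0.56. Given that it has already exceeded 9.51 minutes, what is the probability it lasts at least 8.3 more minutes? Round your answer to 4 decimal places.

0.6507

From e^(−λ·11.2) = 0.56, λ = −ln(0.56)/11.2 = 0.0517695.
Memoryless: P(X > 9.51+8.3 | X > 9.51) = P(X > 8.3) = e^(−0.0517695·8.3) ≈ 0.6507.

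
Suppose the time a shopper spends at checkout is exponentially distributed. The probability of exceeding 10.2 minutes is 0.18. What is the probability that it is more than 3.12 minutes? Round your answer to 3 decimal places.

0.592

e^(−λ·10.2) = 0.18 ⇒ λ = −ln(0.18)/10.2 = 0.168117.
P(X > 3.12) = e^(−0.168117·3.12) = e^(−0.52453) ≈ 0.592.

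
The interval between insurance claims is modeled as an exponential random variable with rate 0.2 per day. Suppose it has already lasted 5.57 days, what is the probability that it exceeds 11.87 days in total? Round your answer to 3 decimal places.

P(X > s+t | X > s) = e^(−λ(s+t))/e^(−λs) = e^(−λt), independent of s = 5.57.
P(X > 6.3) = e^(−1.26) ≈ 0.284.

0.284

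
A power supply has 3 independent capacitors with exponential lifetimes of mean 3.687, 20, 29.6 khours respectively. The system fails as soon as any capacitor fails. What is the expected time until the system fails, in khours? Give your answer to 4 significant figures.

2.817

The first failure time is exponential with rate Σλ_i = 1/3.687 + 1/20 + 1/29.6 = 0.355007 per khour.
E[min] = 1/Σλ = 1/0.355007 = 2.81685 khours.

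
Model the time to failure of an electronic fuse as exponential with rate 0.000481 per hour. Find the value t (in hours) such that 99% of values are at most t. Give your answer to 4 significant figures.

9574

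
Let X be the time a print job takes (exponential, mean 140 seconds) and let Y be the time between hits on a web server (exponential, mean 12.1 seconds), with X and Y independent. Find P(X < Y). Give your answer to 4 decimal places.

0.0796

λ_1 = 1/140 = 0.00714286, λ_2 = 1/12.1 = 0.0826446.
For independent exponentials, P(X < Y) = λ_1/(λ_1+λ_2) = 0.00714286/0.0897875 ≈ 0.0796.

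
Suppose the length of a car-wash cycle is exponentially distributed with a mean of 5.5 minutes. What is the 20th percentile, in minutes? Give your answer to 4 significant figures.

1.227

The rate is λ = 1/5.5 = 0.181818 per minute.
Set 1 − e^(−λt) = 0.2, so t = −ln(0.8)/λ = 0.22314/0.181818 ≈ 1.22729 minutes.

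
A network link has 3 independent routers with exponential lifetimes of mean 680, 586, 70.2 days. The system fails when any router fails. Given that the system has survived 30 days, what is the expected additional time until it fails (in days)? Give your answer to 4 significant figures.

First-failure rate Σλ = 1/680 + 1/586 + 1/70.2 = 0.0174221.
By memorylessness the expected residual is 1/Σλ = 57.3984 days, regardless of the 30 already elapsed.

57.40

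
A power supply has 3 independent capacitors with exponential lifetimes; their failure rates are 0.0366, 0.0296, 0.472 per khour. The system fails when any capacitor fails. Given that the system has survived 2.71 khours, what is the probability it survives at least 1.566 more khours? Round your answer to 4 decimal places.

Time to first failure ~ Exp(Σλ) with Σλ = 0.5382.
By memorylessness, P(T > 2.71+1.566 | T > 2.71) = P(T > 1.566) = e^(−0.5382·1.566) ≈ 0.4305.

0.4305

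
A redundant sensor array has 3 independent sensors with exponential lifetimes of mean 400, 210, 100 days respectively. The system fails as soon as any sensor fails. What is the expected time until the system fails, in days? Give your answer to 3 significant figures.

The first failure time is exponential with rate Σλ_i = 1/400 + 1/210 + 1/100 = 0.0172619 per day.
E[min] = 1/Σλ = 1/0.0172619 = 57.931 days.

57.9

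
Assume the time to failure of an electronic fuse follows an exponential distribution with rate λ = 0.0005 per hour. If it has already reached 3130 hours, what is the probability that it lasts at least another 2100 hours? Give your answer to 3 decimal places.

By the memoryless property, P(X > 3130+2100 | X > 3130) = P(X > 2100).
P(X > 2100) = e^(−1.05) ≈ 0.350.

0.350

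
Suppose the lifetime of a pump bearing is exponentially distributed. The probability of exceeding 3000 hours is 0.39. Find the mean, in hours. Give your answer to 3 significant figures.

e^(−λ·3000) = 0.39 ⇒ λ = −ln(0.39)/3000 = 0.00031387.
Mean = 1/λ = 3186.04 hours.

3190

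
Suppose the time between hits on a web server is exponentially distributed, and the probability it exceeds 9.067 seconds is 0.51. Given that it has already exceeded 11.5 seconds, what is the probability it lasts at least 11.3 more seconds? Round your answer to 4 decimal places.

From e^(−λ·9.067) = 0.51, λ = −ln(0.51)/9.067 = 0.0742632.
Memoryless: P(X > 11.5+11.3 | X > 11.5) = P(X > 11.3) = e^(−0.0742632·11.3) ≈ 0.4321.

0.4321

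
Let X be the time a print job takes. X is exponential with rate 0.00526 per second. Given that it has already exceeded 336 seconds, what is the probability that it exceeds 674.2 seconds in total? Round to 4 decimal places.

The exponential is memoryless, so the remaining time is again Exp(λ): the condition X > 336 is irrelevant.
P(X > 338.2) = e^(−1.7789) ≈ 0.1688.

0.1688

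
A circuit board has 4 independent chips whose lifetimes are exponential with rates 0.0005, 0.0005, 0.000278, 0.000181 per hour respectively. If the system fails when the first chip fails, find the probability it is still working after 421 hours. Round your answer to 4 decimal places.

The time to first failure is exponential with rate Σλ = 0.0005 + 0.0005 + 0.000278 + 0.000181 = 0.001459.
P(min > 421) = e^(−0.001459·421) = e^(−0.61424) ≈ 0.5411.

0.5411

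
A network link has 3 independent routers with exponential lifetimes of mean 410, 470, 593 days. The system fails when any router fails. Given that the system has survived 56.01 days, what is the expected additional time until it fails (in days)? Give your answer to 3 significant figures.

160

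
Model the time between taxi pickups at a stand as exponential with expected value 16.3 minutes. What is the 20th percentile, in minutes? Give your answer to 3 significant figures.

The rate is λ = 1/16.3 = 0.0613497 per minute.
Set 1 − e^(−λt) = 0.2, so t = −ln(0.8)/λ = 0.22314/0.0613497 ≈ 3.63724 minutes.

3.64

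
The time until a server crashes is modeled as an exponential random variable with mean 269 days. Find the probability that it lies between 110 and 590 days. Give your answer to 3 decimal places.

0.553

The rate is λ = 1/269 = 0.00371747 per day.
P(110 < X < 590) = e^(−λ·110) − e^(−λ·590) = 0.66437 − 0.11155 ≈ 0.553.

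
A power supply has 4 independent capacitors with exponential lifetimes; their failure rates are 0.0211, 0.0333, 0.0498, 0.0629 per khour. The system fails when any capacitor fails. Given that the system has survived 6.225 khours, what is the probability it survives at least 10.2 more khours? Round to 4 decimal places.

0.1819

Time to first failure ~ Exp(Σλ) with Σλ = 0.1671.
By memorylessness, P(T > 6.225+10.2 | T > 6.225) = P(T > 10.2) = e^(−0.1671·10.2) ≈ 0.1819.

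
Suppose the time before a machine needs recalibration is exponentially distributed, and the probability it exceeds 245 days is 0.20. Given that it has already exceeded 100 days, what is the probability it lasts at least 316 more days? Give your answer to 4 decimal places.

From e^(−λ·245) = 0.20, λ = −ln(0.20)/245 = 0.00656913.
Memoryless: P(X > 100+316 | X > 100) = P(X > 316) = e^(−0.00656913·316) ≈ 0.1255.

0.1255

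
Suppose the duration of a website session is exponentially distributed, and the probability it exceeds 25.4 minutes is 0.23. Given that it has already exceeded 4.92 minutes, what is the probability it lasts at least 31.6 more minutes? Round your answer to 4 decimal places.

From e^(−λ·25.4) = 0.23, λ = −ln(0.23)/25.4 = 0.0578613.
Memoryless: P(X > 4.92+31.6 | X > 4.92) = P(X > 31.6) = e^(−0.0578613·31.6) ≈ 0.1607.

0.1607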